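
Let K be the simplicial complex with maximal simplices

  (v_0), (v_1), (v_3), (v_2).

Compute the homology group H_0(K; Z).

H_0 = Z^4.

Take the total order v_0 < v_1 < v_2 < v_3 on the vertex set. Then K (dimension 0) consists of the simplices:

  0-simplices (4): [v_0], [v_1], [v_2], [v_3]

so the chain groups are C_0 ≅ Z^4.

Computing H_k = (kernel of ∂_k) / (image of ∂_{k+1}):

  H_0: rank C_0 − rank ∂_1 = 4 − 0 = 4, and there is no ∂_1, so H_0 = Z^4.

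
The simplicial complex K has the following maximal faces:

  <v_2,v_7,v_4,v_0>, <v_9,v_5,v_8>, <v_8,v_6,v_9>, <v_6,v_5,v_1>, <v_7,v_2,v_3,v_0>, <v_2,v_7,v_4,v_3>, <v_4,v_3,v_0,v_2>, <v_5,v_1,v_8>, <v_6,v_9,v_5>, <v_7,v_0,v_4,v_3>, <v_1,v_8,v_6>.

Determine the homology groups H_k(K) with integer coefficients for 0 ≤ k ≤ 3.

Fix the vertex order v_0 < v_1 < v_2 < v_3 < v_4 < v_5 < v_6 < v_7 < v_8 < v_9 and write every simplex with vertices in increasing order. Then dim K = 3 and the simplices of K are:

  0-simplices (10): [v_0], [v_1], [v_2], [v_3], [v_4], [v_5], [v_6], [v_7], [v_8], [v_9]
  1-simplices (19): (19 of them)
  2-simplices (16): (16 of them)
  3-simplices (5): [v_0,v_2,v_3,v_4], [v_0,v_2,v_3,v_7], [v_0,v_2,v_4,v_7], [v_0,v_3,v_4,v_7], [v_2,v_3,v_4,v_7]

Hence C_0 ≅ Z^10, C_1 ≅ Z^19, C_2 ≅ Z^16, C_3 ≅ Z^5.

∂_1: C_1 → C_0 maps an edge to its endpoints' difference, ∂[p,q] = q − p. For instance
  ∂[v_2,v_3] = [v_3] − [v_2].
The 10×19 boundary matrix has rank 8 and Smith normal form diag(1,1,1,1,1,1,1,1).

∂_2: C_2 → C_1 sends each 2-simplex [p,q,r] to [q,r] − [p,r] + [p,q]. For instance
  ∂[v_2,v_3,v_4] = [v_3,v_4] − [v_2,v_4] + [v_2,v_3],
  ∂[v_2,v_3,v_7] = [v_3,v_7] − [v_2,v_7] + [v_2,v_3].
The 19×16 boundary matrix has rank 11 and Smith normal form diag(1,1,1,1,1,1,1,1,1,1,1).

Boundary ∂_3: C_3 → C_2 sends each 3-simplex σ to the alternating sum Σ_i (−1)^i (σ with its i-th vertex removed). For instance
  ∂[v_0,v_2,v_3,v_7] = [v_2,v_3,v_7] − [v_0,v_3,v_7] + [v_0,v_2,v_7] − [v_0,v_2,v_3],
  ∂[v_0,v_3,v_4,v_7] = [v_3,v_4,v_7] − [v_0,v_4,v_7] + [v_0,v_3,v_7] − [v_0,v_3,v_4].
The resulting 16×5 matrix has rank 4, and its Smith normal form has invariant factors (1,1,1,1).

From H_k ≅ ker(∂_k) / im(∂_{k+1}) we obtain:

  H_0: rank C_0 − rank ∂_1 = 10 − 8 = 2, and the invariant factors of ∂_1 are all 1, so H_0 ≅ Z^2.
  H_1: rank ker ∂_1 − rank ∂_2 = (19 − 8) − 11 = 0, and the invariant factors of ∂_2 are all 1, so H_1 ≅ 0.
  H_2: rank ker ∂_2 − rank ∂_3 = (16 − 11) − 4 = 1, and the invariant factors of ∂_3 are all 1, so H_2 ≅ Z.
  H_3: rank ker ∂_3 − rank ∂_4 = (5 − 4) − 0 = 1, and there is no ∂_4, so H_3 ≅ Z.

H_0 ≅ Z^2,  H_1 = 0,  H_2 ≅ Z,  H_3 ≅ Z.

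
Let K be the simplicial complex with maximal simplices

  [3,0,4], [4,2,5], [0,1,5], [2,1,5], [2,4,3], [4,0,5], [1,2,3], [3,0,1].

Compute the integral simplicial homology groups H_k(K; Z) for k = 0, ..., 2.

H_0 = Z,  H_1 = 0,  H_2 = Z.

We work with the vertex ordering 0 < 1 < 2 < 3 < 4 < 5. The simplices of K, each written with vertices in increasing order, are:

  0-simplices (6): [0], [1], [2], [3], [4], [5]
  1-simplices (12): [0,1], [0,3], [0,4], [0,5], [1,2], [1,3], [1,5], [2,3], [2,4], [2,5], [3,4], [4,5]
  2-simplices (8): [0,1,3], [0,1,5], [0,3,4], [0,4,5], [1,2,3], [1,2,5], [2,3,4], [2,4,5]

so the chain groups are C_0 ≅ Z^6, C_1 ≅ Z^12, C_2 ≅ Z^8.

Boundary ∂_1: C_1 → C_0 maps an edge to its endpoints' difference, ∂[p,q] = q − p. For instance
  ∂[0,5] = [5] − [0].
The 6×12 boundary matrix has rank 5 and Smith normal form diag(1,1,1,1,1).

∂_2: C_2 → C_1 sends each 2-simplex [p,q,r] to [q,r] − [p,r] + [p,q]. For instance
  ∂[1,2,5] = [2,5] − [1,5] + [1,2],
  ∂[0,4,5] = [4,5] − [0,5] + [0,4].
As a 12×8 matrix over Z this has rank 7, with invariant factors (1,1,1,1,1,1,1).

Now H_k = ker ∂_k / im ∂_{k+1}, so:

  H_0: rank C_0 − rank ∂_1 = 6 − 5 = 1, and the invariant factors of ∂_1 are all 1, so H_0 ≅ Z.
  H_1: rank ker ∂_1 − rank ∂_2 = (12 − 5) − 7 = 0, and the invariant factors of ∂_2 are all 1, so H_1 ≅ 0.
  H_2: rank ker ∂_2 − rank ∂_3 = (8 − 7) − 0 = 1, and there is no ∂_3, so H_2 ≅ Z.

As a check, the Euler characteristic is 6 − 12 + 8 = 2, which agrees with 1 − 0 + 1 = 2.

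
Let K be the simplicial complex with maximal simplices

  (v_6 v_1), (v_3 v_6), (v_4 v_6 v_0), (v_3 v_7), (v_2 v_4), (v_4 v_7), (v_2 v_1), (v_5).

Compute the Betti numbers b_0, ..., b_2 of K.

b_0 = 2, b_1 = 2, b_2 = 0.

Fix the vertex order v_0 < v_1 < v_2 < v_3 < v_4 < v_5 < v_6 < v_7 and write every simplex with vertices in increasing order. Then dim K = 2 and the simplices of K are:

  0-simplices (8): [v_0], [v_1], [v_2], [v_3], [v_4], [v_5], [v_6], [v_7]
  1-simplices (9): [v_0,v_4], [v_0,v_6], [v_1,v_2], [v_1,v_6], [v_2,v_4], [v_3,v_6], [v_3,v_7], [v_4,v_6], [v_4,v_7]
  2-simplices (1): [v_0,v_4,v_6]

giving chain groups C_0 ≅ Z^8, C_1 ≅ Z^9, C_2 ≅ Z^1.

Boundary ∂_1: C_1 → C_0 sends each edge [p,q] (with p < q) to q − p. For instance
  ∂[v_3,v_6] = [v_6] − [v_3].
This gives a 8×9 integer matrix of rank 6; reducing to Smith normal form yields diagonal entries (1,1,1,1,1,1).

The boundary map ∂_2: C_2 → C_1 maps a triangle to the signed sum of its edges. For instance
  ∂[v_0,v_4,v_6] = [v_4,v_6] − [v_0,v_6] + [v_0,v_4].
The resulting 9×1 matrix has rank 1, and its Smith normal form has invariant factors (1).

From H_k ≅ ker(∂_k) / im(∂_{k+1}) we obtain:

  H_0: rank C_0 − rank ∂_1 = 8 − 6 = 2, and the invariant factors of ∂_1 are all 1, so H_0 = Z^2.
  H_1: rank ker ∂_1 − rank ∂_2 = (9 − 6) − 1 = 2, and the invariant factors of ∂_2 are all 1, so H_1 = Z^2.
  H_2: rank ker ∂_2 − rank ∂_3 = (1 − 1) − 0 = 0, and there is no ∂_3, so H_2 = 0.

Hence the Betti numbers are b_0 = 2, b_1 = 2, b_2 = 0.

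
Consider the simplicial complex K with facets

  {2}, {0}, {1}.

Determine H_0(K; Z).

Fix the vertex order 0 < 1 < 2 and write every simplex with vertices in increasing order. Then dim K = 0 and the simplices of K are:

  0-simplices (3): [0], [1], [2]

so the chain groups are C_0 ≅ Z^3.

Reading off H_k = ker ∂_k / im ∂_{k+1}:

  H_0: rank C_0 − rank ∂_1 = 3 − 0 = 3, and there is no ∂_1, so H_0 = Z^3.

(K is a triangulation of a set of 3 points.)

H_0 = Z^3.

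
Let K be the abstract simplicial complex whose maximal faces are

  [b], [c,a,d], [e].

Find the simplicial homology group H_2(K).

H_2 ≅ 0.

Take the total order a < b < c < d < e on the vertex set. Then K (dimension 2) consists of the simplices:

  0-simplices (5): a, b, c, d, e
  1-simplices (3): ac, ad, cd
  2-simplices (1): acd

Hence C_0 ≅ Z^5, C_1 ≅ Z^3, C_2 ≅ Z^1.

Boundary ∂_1: C_1 → C_0 sends each edge [p,q] (with p < q) to q − p.
This gives a 5×3 integer matrix of rank 2; reducing to Smith normal form yields diagonal entries (1,1).

Boundary ∂_2: C_2 → C_1 acts by ∂[p,q,r] = [q,r] − [p,r] + [p,q]. For instance
  ∂acd = cd − ad + ac.
This gives a 3×1 integer matrix of rank 1; reducing to Smith normal form yields diagonal entries (1).

From H_k ≅ ker(∂_k) / im(∂_{k+1}) we obtain:

  H_2: rank ker ∂_2 − rank ∂_3 = (1 − 1) − 0 = 0, and there is no ∂_3, so H_2 ≅ 0.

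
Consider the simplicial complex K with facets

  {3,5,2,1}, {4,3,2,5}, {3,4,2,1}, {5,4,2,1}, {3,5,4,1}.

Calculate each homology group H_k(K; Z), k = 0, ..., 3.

H_0 ≅ Z,  H_1 = 0,  H_2 = 0,  H_3 ≅ Z.

Take the total order 1 < 2 < 3 < 4 < 5 on the vertex set. Then K (dimension 3) consists of the simplices:

  0-simplices (5): [1], [2], [3], [4], [5]
  1-simplices (10): [1,2], [1,3], [1,4], [1,5], [2,3], [2,4], [2,5], [3,4], [3,5], [4,5]
  2-simplices (10): [1,2,3], [1,2,4], [1,2,5], [1,3,4], [1,3,5], [1,4,5], [2,3,4], [2,3,5], [2,4,5], [3,4,5]
  3-simplices (5): [1,2,3,4], [1,2,3,5], [1,2,4,5], [1,3,4,5], [2,3,4,5]

so the chain groups are C_0 ≅ Z^5, C_1 ≅ Z^10, C_2 ≅ Z^10, C_3 ≅ Z^5.

Boundary ∂_1: C_1 → C_0 sends each edge [p,q] (with p < q) to q − p.
This gives a 5×10 integer matrix of rank 4; reducing to Smith normal form yields diagonal entries (1,1,1,1).

∂_2: C_2 → C_1 sends each 2-simplex [p,q,r] to [q,r] − [p,r] + [p,q]. For instance
  ∂[1,2,4] = [2,4] − [1,4] + [1,2],
  ∂[1,3,5] = [3,5] − [1,5] + [1,3].
The resulting 10×10 matrix has rank 6, and its Smith normal form has invariant factors (1,1,1,1,1,1).

The boundary map ∂_3: C_3 → C_2 sends each 3-simplex σ to the alternating sum Σ_i (−1)^i (σ with its i-th vertex removed). For instance
  ∂[1,2,3,5] = [2,3,5] − [1,3,5] + [1,2,5] − [1,2,3],
  ∂[1,3,4,5] = [3,4,5] − [1,4,5] + [1,3,5] − [1,3,4].
This gives a 10×5 integer matrix of rank 4; reducing to Smith normal form yields diagonal entries (1,1,1,1).

Now H_k = ker ∂_k / im ∂_{k+1}, so:

  H_0: rank C_0 − rank ∂_1 = 5 − 4 = 1, and the invariant factors of ∂_1 are all 1, so H_0 = Z.
  H_1: rank ker ∂_1 − rank ∂_2 = (10 − 4) − 6 = 0, and the invariant factors of ∂_2 are all 1, so H_1 = 0.
  H_2: rank ker ∂_2 − rank ∂_3 = (10 − 6) − 4 = 0, and the invariant factors of ∂_3 are all 1, so H_2 = 0.
  H_3: rank ker ∂_3 − rank ∂_4 = (5 − 4) − 0 = 1, and there is no ∂_4, so H_3 = Z.

As a check, the Euler characteristic is 5 − 10 + 10 − 5 = 0, which agrees with 1 − 0 + 0 − 1 = 0.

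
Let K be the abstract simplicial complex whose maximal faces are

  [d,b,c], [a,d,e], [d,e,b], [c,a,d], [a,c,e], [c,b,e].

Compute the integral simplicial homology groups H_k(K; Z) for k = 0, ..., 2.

H_0 ≅ Z,  H_1 = 0,  H_2 ≅ Z.

Order the vertices as a < b < c < d < e. Listing each simplex with vertices in this order, K has dimension 2 with simplices:

  0-simplices (5): a, b, c, d, e
  1-simplices (9): ac, ad, ae, bc, bd, be, cd, ce, de
  2-simplices (6): acd, ace, ade, bcd, bce, bde

giving chain groups C_0 ≅ Z^5, C_1 ≅ Z^9, C_2 ≅ Z^6.

The boundary map ∂_1: C_1 → C_0 maps an edge to its endpoints' difference, ∂[p,q] = q − p. For instance
  ∂ac = c − a.
As a 5×9 matrix over Z this has rank 4, with invariant factors (1,1,1,1).

∂_2: C_2 → C_1 sends each 2-simplex [p,q,r] to [q,r] − [p,r] + [p,q]. For instance
  ∂bde = de − be + bd,
  ∂ace = ce − ae + ac.
This gives a 9×6 integer matrix of rank 5; reducing to Smith normal form yields diagonal entries (1,1,1,1,1).

Reading off H_k = ker ∂_k / im ∂_{k+1}:

  H_0: rank C_0 − rank ∂_1 = 5 − 4 = 1, and the invariant factors of ∂_1 are all 1, so H_0 = Z.
  H_1: rank ker ∂_1 − rank ∂_2 = (9 − 4) − 5 = 0, and the invariant factors of ∂_2 are all 1, so H_1 = 0.
  H_2: rank ker ∂_2 − rank ∂_3 = (6 − 5) − 0 = 1, and there is no ∂_3, so H_2 = Z.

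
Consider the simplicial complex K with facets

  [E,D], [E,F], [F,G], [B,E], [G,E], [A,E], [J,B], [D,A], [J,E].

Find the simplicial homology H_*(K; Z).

H_0 = Z,  H_1 = Z^3.

We work with the vertex ordering A < B < D < E < F < G < J. The simplices of K, each written with vertices in increasing order, are:

  0-simplices (7): A, B, D, E, F, G, J
  1-simplices (9): AD, AE, BE, BJ, DE, EF, EG, EJ, FG

Hence C_0 ≅ Z^7, C_1 ≅ Z^9.

The boundary map ∂_1: C_1 → C_0 sends each edge [p,q] (with p < q) to q − p. For instance
  ∂FG = G − F.
The resulting 7×9 matrix has rank 6, and its Smith normal form has invariant factors (1,1,1,1,1,1).

Now H_k = ker ∂_k / im ∂_{k+1}, so:

  H_0: rank C_0 − rank ∂_1 = 7 − 6 = 1, and the invariant factors of ∂_1 are all 1, so H_0 = Z.
  H_1: rank ker ∂_1 − rank ∂_2 = (9 − 6) − 0 = 3, and there is no ∂_2, so H_1 = Z^3.

As a check, the Euler characteristic is 7 − 9 = -2, which agrees with 1 − 3 = -2.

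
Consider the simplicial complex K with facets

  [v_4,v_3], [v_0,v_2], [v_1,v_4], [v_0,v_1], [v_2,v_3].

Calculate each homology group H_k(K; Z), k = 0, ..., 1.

H_0 = Z,  H_1 = Z.

We work with the vertex ordering v_0 < v_1 < v_2 < v_3 < v_4. The simplices of K, each written with vertices in increasing order, are:

  0-simplices (5): [v_0], [v_1], [v_2], [v_3], [v_4]
  1-simplices (5): [v_0,v_1], [v_0,v_2], [v_1,v_4], [v_2,v_3], [v_3,v_4]

Hence C_0 ≅ Z^5, C_1 ≅ Z^5.

The boundary map ∂_1: C_1 → C_0 sends each edge [p,q] (with p < q) to q − p. For instance
  ∂[v_0,v_1] = [v_1] − [v_0].
The resulting 5×5 matrix has rank 4, and its Smith normal form has invariant factors (1,1,1,1).

Computing H_k = (kernel of ∂_k) / (image of ∂_{k+1}):

  H_0: rank C_0 − rank ∂_1 = 5 − 4 = 1, and the invariant factors of ∂_1 are all 1, so H_0 = Z.
  H_1: rank ker ∂_1 − rank ∂_2 = (5 − 4) − 0 = 1, and there is no ∂_2, so H_1 = Z.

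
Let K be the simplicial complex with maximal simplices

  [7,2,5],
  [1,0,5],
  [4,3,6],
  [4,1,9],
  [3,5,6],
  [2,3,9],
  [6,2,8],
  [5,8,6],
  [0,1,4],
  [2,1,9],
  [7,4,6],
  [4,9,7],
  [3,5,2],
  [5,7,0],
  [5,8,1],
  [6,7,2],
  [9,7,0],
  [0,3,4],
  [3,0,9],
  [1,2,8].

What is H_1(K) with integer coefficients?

H_1 = Z ⊕ Z/2Z.

K has 10 vertices, 30 edges, 20 triangles.
rank ∂_1 = 9, rank ∂_2 = 20 ⇒ b_1 = 30 − 9 − 20 = 1; ∂_2 has invariant factor(s) [2] giving torsion. So H_1 = Z ⊕ Z/2Z.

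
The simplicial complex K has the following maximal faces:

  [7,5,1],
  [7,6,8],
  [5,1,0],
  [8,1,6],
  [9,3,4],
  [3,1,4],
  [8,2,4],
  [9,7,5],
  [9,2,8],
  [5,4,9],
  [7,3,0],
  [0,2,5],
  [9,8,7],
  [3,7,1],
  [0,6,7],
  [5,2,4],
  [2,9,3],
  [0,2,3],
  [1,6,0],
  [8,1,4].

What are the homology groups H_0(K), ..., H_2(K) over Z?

Fix the vertex order 0 < 1 < 2 < 3 < 4 < 5 < 6 < 7 < 8 < 9 and write every simplex with vertices in increasing order. Then dim K = 2 and the simplices of K are:

  0-simplices (10): [0], [1], [2], [3], [4], [5], [6], [7], [8], [9]
  1-simplices (30): (30 of them)
  2-simplices (20): (20 of them)

so the chain groups are C_0 ≅ Z^10, C_1 ≅ Z^30, C_2 ≅ Z^20.

The boundary map ∂_1: C_1 → C_0 is given by ∂[p,q] = [q] − [p].
As a 10×30 matrix over Z this has rank 9, with invariant factors (1,1,1,1,1,1,1,1,1).

The boundary map ∂_2: C_2 → C_1 maps a triangle to the signed sum of its edges. For instance
  ∂[0,2,3] = [2,3] − [0,3] + [0,2],
  ∂[0,1,6] = [1,6] − [0,6] + [0,1].
As a 30×20 matrix over Z this has rank 20, with invariant factors (1,1,1,1,1,1,1,1,1,1,1,1,1,1,1,1,1,1,1,2).

From H_k ≅ ker(∂_k) / im(∂_{k+1}) we obtain:

  H_0: rank C_0 − rank ∂_1 = 10 − 9 = 1, and the invariant factors of ∂_1 are all 1, so H_0 ≅ Z.
  H_1: rank ker ∂_1 − rank ∂_2 = (30 − 9) − 20 = 1, and ∂_2 has invariant factor 2 > 1, so H_1 ≅ Z ⊕ Z/2.
  H_2: rank ker ∂_2 − rank ∂_3 = (20 − 20) − 0 = 0, and there is no ∂_3, so H_2 ≅ 0.

As a check, the Euler characteristic is 10 − 30 + 20 = 0, which agrees with 1 − 1 + 0 = 0.
(K is a triangulation of the Klein bottle.)

H_0 = Z,  H_1 = Z ⊕ Z/2,  H_2 = 0.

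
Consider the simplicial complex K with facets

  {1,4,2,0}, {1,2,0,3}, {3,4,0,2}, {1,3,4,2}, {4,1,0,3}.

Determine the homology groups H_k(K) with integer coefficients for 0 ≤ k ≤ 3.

Order the vertices as 0 < 1 < 2 < 3 < 4. Listing each simplex with vertices in this order, K has dimension 3 with simplices:

  0-simplices (5): [0], [1], [2], [3], [4]
  1-simplices (10): [0,1], [0,2], [0,3], [0,4], [1,2], [1,3], [1,4], [2,3], [2,4], [3,4]
  2-simplices (10): [0,1,2], [0,1,3], [0,1,4], [0,2,3], [0,2,4], [0,3,4], [1,2,3], [1,2,4], [1,3,4], [2,3,4]
  3-simplices (5): [0,1,2,3], [0,1,2,4], [0,1,3,4], [0,2,3,4], [1,2,3,4]

so the chain groups are C_0 ≅ Z^5, C_1 ≅ Z^10, C_2 ≅ Z^10, C_3 ≅ Z^5.

Boundary ∂_1: C_1 → C_0 is given by ∂[p,q] = [q] − [p]. For instance
  ∂[2,3] = [3] − [2].
This gives a 5×10 integer matrix of rank 4; reducing to Smith normal form yields diagonal entries (1,1,1,1).

∂_2: C_2 → C_1 maps a triangle to the signed sum of its edges. For instance
  ∂[0,3,4] = [3,4] − [0,4] + [0,3],
  ∂[0,1,3] = [1,3] − [0,3] + [0,1].
This gives a 10×10 integer matrix of rank 6; reducing to Smith normal form yields diagonal entries (1,1,1,1,1,1).

Boundary ∂_3: C_3 → C_2 sends each 3-simplex σ to the alternating sum Σ_i (−1)^i (σ with its i-th vertex removed). For instance
  ∂[0,1,2,4] = [1,2,4] − [0,2,4] + [0,1,4] − [0,1,2],
  ∂[0,1,2,3] = [1,2,3] − [0,2,3] + [0,1,3] − [0,1,2].
This gives a 10×5 integer matrix of rank 4; reducing to Smith normal form yields diagonal entries (1,1,1,1).

Reading off H_k = ker ∂_k / im ∂_{k+1}:

  H_0: rank C_0 − rank ∂_1 = 5 − 4 = 1, and the invariant factors of ∂_1 are all 1, so H_0 ≅ Z.
  H_1: rank ker ∂_1 − rank ∂_2 = (10 − 4) − 6 = 0, and the invariant factors of ∂_2 are all 1, so H_1 ≅ 0.
  H_2: rank ker ∂_2 − rank ∂_3 = (10 − 6) − 4 = 0, and the invariant factors of ∂_3 are all 1, so H_2 ≅ 0.
  H_3: rank ker ∂_3 − rank ∂_4 = (5 − 4) − 0 = 1, and there is no ∂_4, so H_3 ≅ Z.

(K is a triangulation of the 3-sphere S^3.)

H_0 ≅ Z,  H_1 = 0,  H_2 = 0,  H_3 ≅ Z.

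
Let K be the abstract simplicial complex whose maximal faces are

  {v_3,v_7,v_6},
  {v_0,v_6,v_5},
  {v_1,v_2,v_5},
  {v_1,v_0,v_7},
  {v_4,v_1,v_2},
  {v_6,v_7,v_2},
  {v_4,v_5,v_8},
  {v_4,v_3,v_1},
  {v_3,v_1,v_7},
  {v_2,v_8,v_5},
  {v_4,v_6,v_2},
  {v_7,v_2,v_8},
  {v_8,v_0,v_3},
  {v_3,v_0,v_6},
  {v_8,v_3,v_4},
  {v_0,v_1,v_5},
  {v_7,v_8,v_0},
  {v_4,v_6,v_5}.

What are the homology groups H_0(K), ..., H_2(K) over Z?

Order the vertices as v_0 < v_1 < v_2 < v_3 < v_4 < v_5 < v_6 < v_7 < v_8. Listing each simplex with vertices in this order, K has dimension 2 with simplices:

  0-simplices (9): [v_0], [v_1], [v_2], [v_3], [v_4], [v_5], [v_6], [v_7], [v_8]
  1-simplices (27): (27 of them)
  2-simplices (18): (18 of them)

so the chain groups are C_0 ≅ Z^9, C_1 ≅ Z^27, C_2 ≅ Z^18.

∂_1: C_1 → C_0 is given by ∂[p,q] = [q] − [p].
As a 9×27 matrix over Z this has rank 8, with invariant factors (1,1,1,1,1,1,1,1).

The boundary map ∂_2: C_2 → C_1 acts by ∂[p,q,r] = [q,r] − [p,r] + [p,q]. For instance
  ∂[v_3,v_6,v_7] = [v_6,v_7] − [v_3,v_7] + [v_3,v_6],
  ∂[v_0,v_7,v_8] = [v_7,v_8] − [v_0,v_8] + [v_0,v_7].
This gives a 27×18 integer matrix of rank 18; reducing to Smith normal form yields diagonal entries (1,1,1,1,1,1,1,1,1,1,1,1,1,1,1,1,1,2).

Computing H_k = (kernel of ∂_k) / (image of ∂_{k+1}):

  H_0: rank C_0 − rank ∂_1 = 9 − 8 = 1, and the invariant factors of ∂_1 are all 1, so H_0 = Z.
  H_1: rank ker ∂_1 − rank ∂_2 = (27 − 8) − 18 = 1, and ∂_2 has invariant factor 2 > 1, so H_1 = Z ⊕ Z/2.
  H_2: rank ker ∂_2 − rank ∂_3 = (18 − 18) − 0 = 0, and there is no ∂_3, so H_2 = 0.

(K is a triangulation of the Klein bottle.)

H_0 = Z,  H_1 = Z ⊕ Z/2,  H_2 = 0.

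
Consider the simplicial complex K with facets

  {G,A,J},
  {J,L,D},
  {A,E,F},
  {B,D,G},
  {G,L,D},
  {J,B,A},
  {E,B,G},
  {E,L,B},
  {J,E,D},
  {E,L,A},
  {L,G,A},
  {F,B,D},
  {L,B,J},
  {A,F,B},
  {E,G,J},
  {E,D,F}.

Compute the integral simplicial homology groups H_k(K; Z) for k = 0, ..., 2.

H_0 = Z,  H_1 = Z^2,  H_2 = Z.

K has 8 vertices, 24 edges, 16 triangles.
rank ∂_0 = 0, rank ∂_1 = 7 ⇒ b_0 = 8 − 0 − 7 = 1; all invariant factors of ∂_1 are 1 so no torsion. So H_0 ≅ Z.
rank ∂_1 = 7, rank ∂_2 = 15 ⇒ b_1 = 24 − 7 − 15 = 2; all invariant factors of ∂_2 are 1 so no torsion. So H_1 ≅ Z^2.
rank ∂_2 = 15, rank ∂_3 = 0 ⇒ b_2 = 16 − 15 − 0 = 1. So H_2 ≅ Z.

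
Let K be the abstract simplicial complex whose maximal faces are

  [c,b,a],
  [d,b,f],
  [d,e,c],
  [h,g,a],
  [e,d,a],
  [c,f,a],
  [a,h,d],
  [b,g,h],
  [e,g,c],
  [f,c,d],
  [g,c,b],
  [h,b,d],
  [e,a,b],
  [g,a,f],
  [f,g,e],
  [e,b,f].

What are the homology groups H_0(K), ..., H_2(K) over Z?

Order the vertices as a < b < c < d < e < f < g < h. Listing each simplex with vertices in this order, K has dimension 2 with simplices:

  0-simplices (8): a, b, c, d, e, f, g, h
  1-simplices (24): ab, ac, ad, ae, af, ag, ah, bc, bd, be, bf, bg, bh, cd, ce, cf, cg, de, df, dh, ef, eg, fg, gh
  2-simplices (16): abc, abe, acf, ade, adh, afg, agh, bcg, bdf, bdh, bef, bgh, cde, cdf, ceg, efg

giving chain groups C_0 ≅ Z^8, C_1 ≅ Z^24, C_2 ≅ Z^16.

Boundary ∂_1: C_1 → C_0 maps an edge to its endpoints' difference, ∂[p,q] = q − p.
The resulting 8×24 matrix has rank 7, and its Smith normal form has invariant factors (1,1,1,1,1,1,1).

Boundary ∂_2: C_2 → C_1 acts by ∂[p,q,r] = [q,r] − [p,r] + [p,q]. For instance
  ∂bcg = cg − bg + bc,
  ∂afg = fg − ag + af.
The 24×16 boundary matrix has rank 15 and Smith normal form diag(1,1,1,1,1,1,1,1,1,1,1,1,1,1,1).

Computing H_k = (kernel of ∂_k) / (image of ∂_{k+1}):

  H_0: rank C_0 − rank ∂_1 = 8 − 7 = 1, and the invariant factors of ∂_1 are all 1, so H_0 = Z.
  H_1: rank ker ∂_1 − rank ∂_2 = (24 − 7) − 15 = 2, and the invariant factors of ∂_2 are all 1, so H_1 = Z^2.
  H_2: rank ker ∂_2 − rank ∂_3 = (16 − 15) − 0 = 1, and there is no ∂_3, so H_2 = Z.

As a check, the Euler characteristic is 8 − 24 + 16 = 0, which agrees with 1 − 2 + 1 = 0.

H_0 = Z,  H_1 = Z^2,  H_2 = Z.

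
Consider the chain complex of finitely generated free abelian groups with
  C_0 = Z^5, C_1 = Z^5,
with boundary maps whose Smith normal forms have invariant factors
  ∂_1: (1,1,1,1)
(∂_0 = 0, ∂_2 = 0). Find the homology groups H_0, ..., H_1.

H_0: b_0 = 5 − 0 − 4 = 1; torsion from ∂_1 factors > 1: none. So H_0 = Z.
H_1: b_1 = 5 − 4 − 0 = 1; torsion from ∂_2 factors > 1: none. So H_1 = Z.

H_0 = Z,  H_1 = Z.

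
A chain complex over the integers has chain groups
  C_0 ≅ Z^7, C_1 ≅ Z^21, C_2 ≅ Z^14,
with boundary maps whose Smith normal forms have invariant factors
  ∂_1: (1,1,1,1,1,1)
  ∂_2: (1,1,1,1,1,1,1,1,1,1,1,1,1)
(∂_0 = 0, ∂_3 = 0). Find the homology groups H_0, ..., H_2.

H_0: b_0 = 7 − 0 − 6 = 1; torsion from ∂_1 factors > 1: none. So H_0 ≅ Z.
H_1: b_1 = 21 − 6 − 13 = 2; torsion from ∂_2 factors > 1: none. So H_1 ≅ Z^2.
H_2: b_2 = 14 − 13 − 0 = 1; torsion from ∂_3 factors > 1: none. So H_2 ≅ Z.

H_0 ≅ Z,  H_1 ≅ Z^2,  H_2 ≅ Z.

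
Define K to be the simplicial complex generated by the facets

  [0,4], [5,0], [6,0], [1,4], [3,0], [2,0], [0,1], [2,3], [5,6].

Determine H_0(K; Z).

H_0 = Z.

Fix the vertex order 0 < 1 < 2 < 3 < 4 < 5 < 6 and write every simplex with vertices in increasing order. Then dim K = 1 and the simplices of K are:

  0-simplices (7): [0], [1], [2], [3], [4], [5], [6]
  1-simplices (9): [0,1], [0,2], [0,3], [0,4], [0,5], [0,6], [1,4], [2,3], [5,6]

so the chain groups are C_0 ≅ Z^7, C_1 ≅ Z^9.

The boundary map ∂_1: C_1 → C_0 maps an edge to its endpoints' difference, ∂[p,q] = q − p. For instance
  ∂[0,5] = [5] − [0].
The 7×9 boundary matrix has rank 6 and Smith normal form diag(1,1,1,1,1,1).

From H_k ≅ ker(∂_k) / im(∂_{k+1}) we obtain:

  H_0: rank C_0 − rank ∂_1 = 7 − 6 = 1, and the invariant factors of ∂_1 are all 1, so H_0 = Z.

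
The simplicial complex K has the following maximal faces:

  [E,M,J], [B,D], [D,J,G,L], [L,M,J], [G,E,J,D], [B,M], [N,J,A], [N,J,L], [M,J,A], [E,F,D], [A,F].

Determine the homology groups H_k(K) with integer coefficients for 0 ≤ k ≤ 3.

H_0 ≅ Z,  H_1 ≅ Z^2,  H_2 = 0,  H_3 = 0.

We work with the vertex ordering A < B < D < E < F < G < J < L < M < N. The simplices of K, each written with vertices in increasing order, are:

  0-simplices (10): A, B, D, E, F, G, J, L, M, N
  1-simplices (22): AF, AJ, AM, AN, BD, BM, DE, DF, DG, DJ, DL, EF, EG, EJ, EM, GJ, GL, JL, JM, JN, LM, LN
  2-simplices (13): AJM, AJN, DEF, DEG, DEJ, DGJ, DGL, DJL, EGJ, EJM, GJL, JLM, JLN
  3-simplices (2): DEGJ, DGJL

Hence C_0 ≅ Z^10, C_1 ≅ Z^22, C_2 ≅ Z^13, C_3 ≅ Z^2.

The boundary map ∂_1: C_1 → C_0 is given by ∂[p,q] = [q] − [p].
As a 10×22 matrix over Z this has rank 9, with invariant factors (1,1,1,1,1,1,1,1,1).

The boundary map ∂_2: C_2 → C_1 acts by ∂[p,q,r] = [q,r] − [p,r] + [p,q]. For instance
  ∂JLM = LM − JM + JL,
  ∂EGJ = GJ − EJ + EG.
The 22×13 boundary matrix has rank 11 and Smith normal form diag(1,1,1,1,1,1,1,1,1,1,1).

Boundary ∂_3: C_3 → C_2 sends each 3-simplex σ to the alternating sum Σ_i (−1)^i (σ with its i-th vertex removed). For instance
  ∂DEGJ = EGJ − DGJ + DEJ − DEG,
  ∂DGJL = GJL − DJL + DGL − DGJ.
The resulting 13×2 matrix has rank 2, and its Smith normal form has invariant factors (1,1).

Computing H_k = (kernel of ∂_k) / (image of ∂_{k+1}):

  H_0: rank C_0 − rank ∂_1 = 10 − 9 = 1, and the invariant factors of ∂_1 are all 1, so H_0 = Z.
  H_1: rank ker ∂_1 − rank ∂_2 = (22 − 9) − 11 = 2, and the invariant factors of ∂_2 are all 1, so H_1 = Z^2.
  H_2: rank ker ∂_2 − rank ∂_3 = (13 − 11) − 2 = 0, and the invariant factors of ∂_3 are all 1, so H_2 = 0.
  H_3: rank ker ∂_3 − rank ∂_4 = (2 − 2) − 0 = 0, and there is no ∂_4, so H_3 = 0.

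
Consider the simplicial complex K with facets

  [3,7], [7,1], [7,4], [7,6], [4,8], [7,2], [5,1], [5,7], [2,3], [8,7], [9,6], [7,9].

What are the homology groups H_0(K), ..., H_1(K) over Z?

H_0 = Z,  H_1 = Z^4.

K has 9 vertices, 12 edges.
rank ∂_0 = 0, rank ∂_1 = 8 ⇒ b_0 = 9 − 0 − 8 = 1; all invariant factors of ∂_1 are 1 so no torsion. So H_0 ≅ Z.
rank ∂_1 = 8, rank ∂_2 = 0 ⇒ b_1 = 12 − 8 − 0 = 4. So H_1 ≅ Z^4.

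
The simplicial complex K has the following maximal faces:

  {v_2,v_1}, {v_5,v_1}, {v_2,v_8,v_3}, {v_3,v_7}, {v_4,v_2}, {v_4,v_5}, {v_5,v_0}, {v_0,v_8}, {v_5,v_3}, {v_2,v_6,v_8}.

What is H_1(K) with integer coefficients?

H_1 = Z^3.

Fix the vertex order v_0 < v_1 < v_2 < v_3 < v_4 < v_5 < v_6 < v_7 < v_8 and write every simplex with vertices in increasing order. Then dim K = 2 and the simplices of K are:

  0-simplices (9): [v_0], [v_1], [v_2], [v_3], [v_4], [v_5], [v_6], [v_7], [v_8]
  1-simplices (13): [v_0,v_5], [v_0,v_8], [v_1,v_2], [v_1,v_5], [v_2,v_3], [v_2,v_4], [v_2,v_6], [v_2,v_8], [v_3,v_5], [v_3,v_7], [v_3,v_8], [v_4,v_5], [v_6,v_8]
  2-simplices (2): [v_2,v_3,v_8], [v_2,v_6,v_8]

Hence C_0 ≅ Z^9, C_1 ≅ Z^13, C_2 ≅ Z^2.

The boundary map ∂_1: C_1 → C_0 is given by ∂[p,q] = [q] − [p]. For instance
  ∂[v_6,v_8] = [v_8] − [v_6].
As a 9×13 matrix over Z this has rank 8, with invariant factors (1,1,1,1,1,1,1,1).

∂_2: C_2 → C_1 acts by ∂[p,q,r] = [q,r] − [p,r] + [p,q]. For instance
  ∂[v_2,v_6,v_8] = [v_6,v_8] − [v_2,v_8] + [v_2,v_6],
  ∂[v_2,v_3,v_8] = [v_3,v_8] − [v_2,v_8] + [v_2,v_3].
As a 13×2 matrix over Z this has rank 2, with invariant factors (1,1).

Now H_k = ker ∂_k / im ∂_{k+1}, so:

  H_1: rank ker ∂_1 − rank ∂_2 = (13 − 8) − 2 = 3, and the invariant factors of ∂_2 are all 1, so H_1 = Z^3.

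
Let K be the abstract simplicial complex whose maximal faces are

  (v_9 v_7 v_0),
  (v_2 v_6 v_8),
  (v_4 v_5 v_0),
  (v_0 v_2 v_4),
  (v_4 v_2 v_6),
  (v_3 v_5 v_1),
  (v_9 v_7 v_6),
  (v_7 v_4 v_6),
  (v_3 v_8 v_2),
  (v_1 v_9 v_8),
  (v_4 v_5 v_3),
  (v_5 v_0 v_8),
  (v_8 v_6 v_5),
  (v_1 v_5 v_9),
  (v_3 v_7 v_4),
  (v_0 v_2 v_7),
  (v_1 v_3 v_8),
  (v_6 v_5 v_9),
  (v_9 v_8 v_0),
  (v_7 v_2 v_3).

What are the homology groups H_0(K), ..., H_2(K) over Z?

H_0 = Z,  H_1 = Z ⊕ Z/2Z,  H_2 = 0.

Take the total order v_0 < v_1 < v_2 < v_3 < v_4 < v_5 < v_6 < v_7 < v_8 < v_9 on the vertex set. Then K (dimension 2) consists of the simplices:

  0-simplices (10): [v_0], [v_1], [v_2], [v_3], [v_4], [v_5], [v_6], [v_7], [v_8], [v_9]
  1-simplices (30): (30 of them)
  2-simplices (20): (20 of them)

Hence C_0 ≅ Z^10, C_1 ≅ Z^30, C_2 ≅ Z^20.

∂_1: C_1 → C_0 sends each edge [p,q] (with p < q) to q − p.
The 10×30 boundary matrix has rank 9 and Smith normal form diag(1,1,1,1,1,1,1,1,1).

Boundary ∂_2: C_2 → C_1 acts by ∂[p,q,r] = [q,r] − [p,r] + [p,q]. For instance
  ∂[v_0,v_8,v_9] = [v_8,v_9] − [v_0,v_9] + [v_0,v_8],
  ∂[v_0,v_2,v_7] = [v_2,v_7] − [v_0,v_7] + [v_0,v_2].
The resulting 30×20 matrix has rank 20, and its Smith normal form has invariant factors (1,1,1,1,1,1,1,1,1,1,1,1,1,1,1,1,1,1,1,2).

Computing H_k = (kernel of ∂_k) / (image of ∂_{k+1}):

  H_0: rank C_0 − rank ∂_1 = 10 − 9 = 1, and the invariant factors of ∂_1 are all 1, so H_0 = Z.
  H_1: rank ker ∂_1 − rank ∂_2 = (30 − 9) − 20 = 1, and ∂_2 has invariant factor 2 > 1, so H_1 = Z ⊕ Z/2Z.
  H_2: rank ker ∂_2 − rank ∂_3 = (20 − 20) − 0 = 0, and there is no ∂_3, so H_2 = 0.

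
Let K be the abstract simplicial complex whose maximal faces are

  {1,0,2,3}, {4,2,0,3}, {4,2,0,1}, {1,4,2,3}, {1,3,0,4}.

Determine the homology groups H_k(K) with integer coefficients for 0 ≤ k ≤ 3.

Order the vertices as 0 < 1 < 2 < 3 < 4. Listing each simplex with vertices in this order, K has dimension 3 with simplices:

  0-simplices (5): [0], [1], [2], [3], [4]
  1-simplices (10): [0,1], [0,2], [0,3], [0,4], [1,2], [1,3], [1,4], [2,3], [2,4], [3,4]
  2-simplices (10): [0,1,2], [0,1,3], [0,1,4], [0,2,3], [0,2,4], [0,3,4], [1,2,3], [1,2,4], [1,3,4], [2,3,4]
  3-simplices (5): [0,1,2,3], [0,1,2,4], [0,1,3,4], [0,2,3,4], [1,2,3,4]

so the chain groups are C_0 ≅ Z^5, C_1 ≅ Z^10, C_2 ≅ Z^10, C_3 ≅ Z^5.

Boundary ∂_1: C_1 → C_0 is given by ∂[p,q] = [q] − [p].
As a 5×10 matrix over Z this has rank 4, with invariant factors (1,1,1,1).

∂_2: C_2 → C_1 acts by ∂[p,q,r] = [q,r] − [p,r] + [p,q]. For instance
  ∂[1,3,4] = [3,4] − [1,4] + [1,3],
  ∂[0,3,4] = [3,4] − [0,4] + [0,3].
The 10×10 boundary matrix has rank 6 and Smith normal form diag(1,1,1,1,1,1).

The boundary map ∂_3: C_3 → C_2 sends each 3-simplex σ to the alternating sum Σ_i (−1)^i (σ with its i-th vertex removed). For instance
  ∂[0,1,2,3] = [1,2,3] − [0,2,3] + [0,1,3] − [0,1,2],
  ∂[1,2,3,4] = [2,3,4] − [1,3,4] + [1,2,4] − [1,2,3].
The resulting 10×5 matrix has rank 4, and its Smith normal form has invariant factors (1,1,1,1).

From H_k ≅ ker(∂_k) / im(∂_{k+1}) we obtain:

  H_0: rank C_0 − rank ∂_1 = 5 − 4 = 1, and the invariant factors of ∂_1 are all 1, so H_0 = Z.
  H_1: rank ker ∂_1 − rank ∂_2 = (10 − 4) − 6 = 0, and the invariant factors of ∂_2 are all 1, so H_1 = 0.
  H_2: rank ker ∂_2 − rank ∂_3 = (10 − 6) − 4 = 0, and the invariant factors of ∂_3 are all 1, so H_2 = 0.
  H_3: rank ker ∂_3 − rank ∂_4 = (5 − 4) − 0 = 1, and there is no ∂_4, so H_3 = Z.

H_0 ≅ Z,  H_1 = 0,  H_2 = 0,  H_3 ≅ Z.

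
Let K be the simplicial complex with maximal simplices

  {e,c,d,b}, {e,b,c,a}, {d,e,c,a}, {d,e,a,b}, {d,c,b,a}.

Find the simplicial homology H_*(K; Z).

H_0 ≅ Z,  H_1 = 0,  H_2 = 0,  H_3 ≅ Z.

Take the total order a < b < c < d < e on the vertex set. Then K (dimension 3) consists of the simplices:

  0-simplices (5): a, b, c, d, e
  1-simplices (10): ab, ac, ad, ae, bc, bd, be, cd, ce, de
  2-simplices (10): abc, abd, abe, acd, ace, ade, bcd, bce, bde, cde
  3-simplices (5): abcd, abce, abde, acde, bcde

Hence C_0 ≅ Z^5, C_1 ≅ Z^10, C_2 ≅ Z^10, C_3 ≅ Z^5.

The boundary map ∂_1: C_1 → C_0 maps an edge to its endpoints' difference, ∂[p,q] = q − p.
This gives a 5×10 integer matrix of rank 4; reducing to Smith normal form yields diagonal entries (1,1,1,1).

Boundary ∂_2: C_2 → C_1 sends each 2-simplex [p,q,r] to [q,r] − [p,r] + [p,q]. For instance
  ∂acd = cd − ad + ac,
  ∂ade = de − ae + ad.
As a 10×10 matrix over Z this has rank 6, with invariant factors (1,1,1,1,1,1).

∂_3: C_3 → C_2 sends each 3-simplex σ to the alternating sum Σ_i (−1)^i (σ with its i-th vertex removed). For instance
  ∂abce = bce − ace + abe − abc,
  ∂abde = bde − ade + abe − abd.
The 10×5 boundary matrix has rank 4 and Smith normal form diag(1,1,1,1).

From H_k ≅ ker(∂_k) / im(∂_{k+1}) we obtain:

  H_0: rank C_0 − rank ∂_1 = 5 − 4 = 1, and the invariant factors of ∂_1 are all 1, so H_0 = Z.
  H_1: rank ker ∂_1 − rank ∂_2 = (10 − 4) − 6 = 0, and the invariant factors of ∂_2 are all 1, so H_1 = 0.
  H_2: rank ker ∂_2 − rank ∂_3 = (10 − 6) − 4 = 0, and the invariant factors of ∂_3 are all 1, so H_2 = 0.
  H_3: rank ker ∂_3 − rank ∂_4 = (5 − 4) − 0 = 1, and there is no ∂_4, so H_3 = Z.

As a check, the Euler characteristic is 5 − 10 + 10 − 5 = 0, which agrees with 1 − 0 + 0 − 1 = 0.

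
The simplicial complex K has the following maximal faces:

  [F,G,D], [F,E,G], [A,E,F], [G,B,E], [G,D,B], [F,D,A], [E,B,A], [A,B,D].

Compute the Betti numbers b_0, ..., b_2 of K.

Take the total order A < B < D < E < F < G on the vertex set. Then K (dimension 2) consists of the simplices:

  0-simplices (6): A, B, D, E, F, G
  1-simplices (12): AB, AD, AE, AF, BD, BE, BG, DF, DG, EF, EG, FG
  2-simplices (8): ABD, ABE, ADF, AEF, BDG, BEG, DFG, EFG

giving chain groups C_0 ≅ Z^6, C_1 ≅ Z^12, C_2 ≅ Z^8.

∂_1: C_1 → C_0 maps an edge to its endpoints' difference, ∂[p,q] = q − p. For instance
  ∂AE = E − A.
The 6×12 boundary matrix has rank 5 and Smith normal form diag(1,1,1,1,1).

∂_2: C_2 → C_1 acts by ∂[p,q,r] = [q,r] − [p,r] + [p,q]. For instance
  ∂DFG = FG − DG + DF,
  ∂BEG = EG − BG + BE.
This gives a 12×8 integer matrix of rank 7; reducing to Smith normal form yields diagonal entries (1,1,1,1,1,1,1).

Computing H_k = (kernel of ∂_k) / (image of ∂_{k+1}):

  H_0: rank C_0 − rank ∂_1 = 6 − 5 = 1, and the invariant factors of ∂_1 are all 1, so H_0 ≅ Z.
  H_1: rank ker ∂_1 − rank ∂_2 = (12 − 5) − 7 = 0, and the invariant factors of ∂_2 are all 1, so H_1 ≅ 0.
  H_2: rank ker ∂_2 − rank ∂_3 = (8 − 7) − 0 = 1, and there is no ∂_3, so H_2 ≅ Z.

Hence the Betti numbers are b_0 = 1, b_1 = 0, b_2 = 1.

b_0 = 1, b_1 = 0, b_2 = 1.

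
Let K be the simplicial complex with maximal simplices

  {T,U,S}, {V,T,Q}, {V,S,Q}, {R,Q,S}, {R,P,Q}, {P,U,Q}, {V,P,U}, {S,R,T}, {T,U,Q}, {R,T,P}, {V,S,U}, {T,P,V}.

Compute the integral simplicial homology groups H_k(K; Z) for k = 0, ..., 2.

We work with the vertex ordering P < Q < R < S < T < U < V. The simplices of K, each written with vertices in increasing order, are:

  0-simplices (7): P, Q, R, S, T, U, V
  1-simplices (18): PQ, PR, PT, PU, PV, QR, QS, QT, QU, QV, RS, RT, ST, SU, SV, TU, TV, UV
  2-simplices (12): PQR, PQU, PRT, PTV, PUV, QRS, QSV, QTU, QTV, RST, STU, SUV

Hence C_0 ≅ Z^7, C_1 ≅ Z^18, C_2 ≅ Z^12.

The boundary map ∂_1: C_1 → C_0 sends each edge [p,q] (with p < q) to q − p.
The resulting 7×18 matrix has rank 6, and its Smith normal form has invariant factors (1,1,1,1,1,1).

The boundary map ∂_2: C_2 → C_1 acts by ∂[p,q,r] = [q,r] − [p,r] + [p,q]. For instance
  ∂RST = ST − RT + RS,
  ∂PQU = QU − PU + PQ.
The resulting 18×12 matrix has rank 12, and its Smith normal form has invariant factors (1,1,1,1,1,1,1,1,1,1,1,2).

Now H_k = ker ∂_k / im ∂_{k+1}, so:

  H_0: rank C_0 − rank ∂_1 = 7 − 6 = 1, and the invariant factors of ∂_1 are all 1, so H_0 = Z.
  H_1: rank ker ∂_1 − rank ∂_2 = (18 − 6) − 12 = 0, and ∂_2 has invariant factor 2 > 1, so H_1 = Z/2.
  H_2: rank ker ∂_2 − rank ∂_3 = (12 − 12) − 0 = 0, and there is no ∂_3, so H_2 = 0.

(K is a triangulation of the real projective plane RP^2.)

H_0 ≅ Z,  H_1 ≅ Z/2,  H_2 = 0.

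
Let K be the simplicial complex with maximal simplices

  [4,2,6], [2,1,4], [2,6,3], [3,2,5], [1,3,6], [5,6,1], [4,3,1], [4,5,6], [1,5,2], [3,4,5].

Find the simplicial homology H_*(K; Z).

We work with the vertex ordering 1 < 2 < 3 < 4 < 5 < 6. The simplices of K, each written with vertices in increasing order, are:

  0-simplices (6): [1], [2], [3], [4], [5], [6]
  1-simplices (15): [1,2], [1,3], [1,4], [1,5], [1,6], [2,3], [2,4], [2,5], [2,6], [3,4], [3,5], [3,6], [4,5], [4,6], [5,6]
  2-simplices (10): [1,2,4], [1,2,5], [1,3,4], [1,3,6], [1,5,6], [2,3,5], [2,3,6], [2,4,6], [3,4,5], [4,5,6]

Hence C_0 ≅ Z^6, C_1 ≅ Z^15, C_2 ≅ Z^10.

The boundary map ∂_1: C_1 → C_0 sends each edge [p,q] (with p < q) to q − p.
As a 6×15 matrix over Z this has rank 5, with invariant factors (1,1,1,1,1).

∂_2: C_2 → C_1 maps a triangle to the signed sum of its edges. For instance
  ∂[2,3,5] = [3,5] − [2,5] + [2,3],
  ∂[2,3,6] = [3,6] − [2,6] + [2,3].
As a 15×10 matrix over Z this has rank 10, with invariant factors (1,1,1,1,1,1,1,1,1,2).

Computing H_k = (kernel of ∂_k) / (image of ∂_{k+1}):

  H_0: rank C_0 − rank ∂_1 = 6 − 5 = 1, and the invariant factors of ∂_1 are all 1, so H_0 = Z.
  H_1: rank ker ∂_1 − rank ∂_2 = (15 − 5) − 10 = 0, and ∂_2 has invariant factor 2 > 1, so H_1 = Z/2.
  H_2: rank ker ∂_2 − rank ∂_3 = (10 − 10) − 0 = 0, and there is no ∂_3, so H_2 = 0.

(K is a triangulation of the real projective plane RP^2.)

H_0 ≅ Z,  H_1 ≅ Z/2,  H_2 = 0.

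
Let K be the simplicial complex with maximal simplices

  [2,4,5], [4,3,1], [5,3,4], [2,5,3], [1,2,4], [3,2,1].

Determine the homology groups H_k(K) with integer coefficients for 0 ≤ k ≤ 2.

Take the total order 1 < 2 < 3 < 4 < 5 on the vertex set. Then K (dimension 2) consists of the simplices:

  0-simplices (5): [1], [2], [3], [4], [5]
  1-simplices (9): [1,2], [1,3], [1,4], [2,3], [2,4], [2,5], [3,4], [3,5], [4,5]
  2-simplices (6): [1,2,3], [1,2,4], [1,3,4], [2,3,5], [2,4,5], [3,4,5]

so the chain groups are C_0 ≅ Z^5, C_1 ≅ Z^9, C_2 ≅ Z^6.

∂_1: C_1 → C_0 is given by ∂[p,q] = [q] − [p]. For instance
  ∂[2,3] = [3] − [2].
The resulting 5×9 matrix has rank 4, and its Smith normal form has invariant factors (1,1,1,1).

Boundary ∂_2: C_2 → C_1 sends each 2-simplex [p,q,r] to [q,r] − [p,r] + [p,q]. For instance
  ∂[1,3,4] = [3,4] − [1,4] + [1,3],
  ∂[2,3,5] = [3,5] − [2,5] + [2,3].
As a 9×6 matrix over Z this has rank 5, with invariant factors (1,1,1,1,1).

Reading off H_k = ker ∂_k / im ∂_{k+1}:

  H_0: rank C_0 − rank ∂_1 = 5 − 4 = 1, and the invariant factors of ∂_1 are all 1, so H_0 = Z.
  H_1: rank ker ∂_1 − rank ∂_2 = (9 − 4) − 5 = 0, and the invariant factors of ∂_2 are all 1, so H_1 = 0.
  H_2: rank ker ∂_2 − rank ∂_3 = (6 − 5) − 0 = 1, and there is no ∂_3, so H_2 = Z.

(K is a triangulation of the 2-sphere S^2.)

H_0 = Z,  H_1 = 0,  H_2 = Z.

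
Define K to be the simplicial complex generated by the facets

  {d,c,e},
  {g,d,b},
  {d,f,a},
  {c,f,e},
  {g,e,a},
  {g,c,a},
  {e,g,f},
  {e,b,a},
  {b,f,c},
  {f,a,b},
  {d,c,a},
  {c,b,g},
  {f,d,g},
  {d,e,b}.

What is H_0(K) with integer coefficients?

Order the vertices as a < b < c < d < e < f < g. Listing each simplex with vertices in this order, K has dimension 2 with simplices:

  0-simplices (7): a, b, c, d, e, f, g
  1-simplices (21): ab, ac, ad, ae, af, ag, bc, bd, be, bf, bg, cd, ce, cf, cg, de, df, dg, ef, eg, fg
  2-simplices (14): abe, abf, acd, acg, adf, aeg, bcf, bcg, bde, bdg, cde, cef, dfg, efg

giving chain groups C_0 ≅ Z^7, C_1 ≅ Z^21, C_2 ≅ Z^14.

Boundary ∂_1: C_1 → C_0 is given by ∂[p,q] = [q] − [p]. For instance
  ∂cg = g − c.
As a 7×21 matrix over Z this has rank 6, with invariant factors (1,1,1,1,1,1).

Boundary ∂_2: C_2 → C_1 maps a triangle to the signed sum of its edges. For instance
  ∂bde = de − be + bd,
  ∂acd = cd − ad + ac.
This gives a 21×14 integer matrix of rank 13; reducing to Smith normal form yields diagonal entries (1,1,1,1,1,1,1,1,1,1,1,1,1).

Computing H_k = (kernel of ∂_k) / (image of ∂_{k+1}):

  H_0: rank C_0 − rank ∂_1 = 7 − 6 = 1, and the invariant factors of ∂_1 are all 1, so H_0 ≅ Z.

H_0 ≅ Z.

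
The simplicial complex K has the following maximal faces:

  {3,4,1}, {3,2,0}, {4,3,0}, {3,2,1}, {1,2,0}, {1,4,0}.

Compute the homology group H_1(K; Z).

K has 5 vertices, 9 edges, 6 triangles.
rank ∂_1 = 4, rank ∂_2 = 5 ⇒ b_1 = 9 − 4 − 5 = 0; all invariant factors of ∂_2 are 1 so no torsion. So H_1 = 0.

H_1 ≅ 0.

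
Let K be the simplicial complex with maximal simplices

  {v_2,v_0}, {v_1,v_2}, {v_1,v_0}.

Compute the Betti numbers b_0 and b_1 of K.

b_0 = 1, b_1 = 1.

Take the total order v_0 < v_1 < v_2 on the vertex set. Then K (dimension 1) consists of the simplices:

  0-simplices (3): [v_0], [v_1], [v_2]
  1-simplices (3): [v_0,v_1], [v_0,v_2], [v_1,v_2]

so the chain groups are C_0 ≅ Z^3, C_1 ≅ Z^3.

Boundary ∂_1: C_1 → C_0 maps an edge to its endpoints' difference, ∂[p,q] = q − p. For instance
  ∂[v_0,v_2] = [v_2] − [v_0].
The resulting 3×3 matrix has rank 2, and its Smith normal form has invariant factors (1,1).

Reading off H_k = ker ∂_k / im ∂_{k+1}:

  H_0: rank C_0 − rank ∂_1 = 3 − 2 = 1, and the invariant factors of ∂_1 are all 1, so H_0 = Z.
  H_1: rank ker ∂_1 − rank ∂_2 = (3 − 2) − 0 = 1, and there is no ∂_2, so H_1 = Z.

As a check, the Euler characteristic is 3 − 3 = 0, which agrees with 1 − 1 = 0.

Hence the Betti numbers are b_0 = 1, b_1 = 1.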